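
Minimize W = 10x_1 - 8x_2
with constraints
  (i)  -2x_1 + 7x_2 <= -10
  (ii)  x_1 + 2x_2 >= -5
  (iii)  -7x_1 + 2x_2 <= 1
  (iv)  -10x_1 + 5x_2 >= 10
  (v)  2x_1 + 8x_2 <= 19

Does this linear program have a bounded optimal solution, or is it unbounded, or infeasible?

The boundaries -2x_1 + 7x_2 = -10 and -7x_1 + 2x_2 = 1 meet at (-3/5, -8/5), but that point violates -10x_1 + 5x_2 ≥ 10. Every candidate vertex is excluded by some other constraint, so the feasible region is empty.

infeasible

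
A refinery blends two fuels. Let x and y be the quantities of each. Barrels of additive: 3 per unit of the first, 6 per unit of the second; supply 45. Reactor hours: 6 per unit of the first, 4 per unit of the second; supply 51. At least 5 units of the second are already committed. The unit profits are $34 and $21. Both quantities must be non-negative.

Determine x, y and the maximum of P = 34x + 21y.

x = 5, y = 5, maximum P = 275

At the optimal vertex, 3x + 6y = 45 and y = 5.
Solving simultaneously gives x = 5, y = 5.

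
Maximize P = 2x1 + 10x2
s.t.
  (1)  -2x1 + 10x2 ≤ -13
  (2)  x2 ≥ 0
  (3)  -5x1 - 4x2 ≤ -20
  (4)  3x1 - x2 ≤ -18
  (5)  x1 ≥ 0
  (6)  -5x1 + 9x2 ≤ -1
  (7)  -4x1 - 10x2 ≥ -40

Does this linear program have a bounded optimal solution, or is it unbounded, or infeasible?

infeasible

The boundaries -2x1 + 10x2 = -13 and x2 = 0 meet at (13/2, 0), but that point violates 3x1 - x2 ≤ -18. Every candidate vertex is excluded by some other constraint, so the feasible region is empty.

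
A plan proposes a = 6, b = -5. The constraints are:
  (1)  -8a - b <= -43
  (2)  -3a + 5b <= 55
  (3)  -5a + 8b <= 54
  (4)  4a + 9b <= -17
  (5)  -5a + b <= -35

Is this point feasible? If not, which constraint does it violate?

(1): -43 ≤ -43 ✓
(2): -43 ≤ 55 ✓
(3): -70 ≤ 54 ✓
(4): -21 ≤ -17 ✓
(5): -35 ≤ -35 ✓

feasible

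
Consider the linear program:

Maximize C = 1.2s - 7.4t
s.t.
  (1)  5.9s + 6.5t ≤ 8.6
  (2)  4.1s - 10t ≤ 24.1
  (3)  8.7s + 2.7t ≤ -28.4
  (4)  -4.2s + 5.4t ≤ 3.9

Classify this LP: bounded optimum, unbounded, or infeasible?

bounded optimum

Vertices and C = 1.2s - 7.4t:
  (-21893/9807, -32611/9807) → C = 153607/7005
  (-2819/331, -3907/662) → C = 110731/3310
  (-607/216, -2845/1944) → C = 72487/9720
The feasible region has finitely many vertices and no improving ray; the maximum is 110731/3310 at (-2819/331, -3907/662).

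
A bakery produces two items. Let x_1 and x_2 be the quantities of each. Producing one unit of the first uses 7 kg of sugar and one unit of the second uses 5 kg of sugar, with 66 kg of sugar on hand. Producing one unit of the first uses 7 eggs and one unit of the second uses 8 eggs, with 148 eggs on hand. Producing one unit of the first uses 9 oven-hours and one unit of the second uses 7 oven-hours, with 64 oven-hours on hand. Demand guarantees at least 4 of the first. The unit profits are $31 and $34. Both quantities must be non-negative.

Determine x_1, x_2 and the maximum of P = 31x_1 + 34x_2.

x_1 = 4, x_2 = 4, maximum P = 260

Corner points and P = 31x_1 + 34x_2:
  (64/9, 0) → P = 1984/9
  (4, 0) → P = 124
  (4, 4) → P = 260

The binding constraints are 9x_1 + 7x_2 = 64 and x_1 = 4.
Solving simultaneously gives x_1 = 4, x_2 = 4.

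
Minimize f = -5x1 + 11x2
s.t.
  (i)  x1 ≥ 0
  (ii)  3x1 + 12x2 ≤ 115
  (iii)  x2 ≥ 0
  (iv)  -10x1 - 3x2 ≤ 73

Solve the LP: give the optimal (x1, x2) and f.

The binding constraints are 3x1 + 12x2 = 115 and x2 = 0.
Solving simultaneously gives x1 = 115/3, x2 = 0.

x1 = 115/3, x2 = 0, minimum f = -575/3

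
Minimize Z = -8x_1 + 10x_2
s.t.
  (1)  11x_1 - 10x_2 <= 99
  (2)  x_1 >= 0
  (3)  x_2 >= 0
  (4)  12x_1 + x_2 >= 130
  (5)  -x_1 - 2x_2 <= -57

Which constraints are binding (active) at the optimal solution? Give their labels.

Feasible corners and Z = -8x_1 + 10x_2:
  (24, 33/2) → Z = -27
  (0, 130) → Z = 1300
  (203/23, 554/23) → Z = 3916/23
The feasible region is unbounded (it extends along (0, 1), (10, 11)), but Z strictly increases along every unbounded feasible direction, so there is no improving ray and the minimum is attained at a vertex.

The minimum is at (24, 33/2). Substituting into each constraint, equality holds for (1) and (5); the remaining constraints have slack.

(1) and (5)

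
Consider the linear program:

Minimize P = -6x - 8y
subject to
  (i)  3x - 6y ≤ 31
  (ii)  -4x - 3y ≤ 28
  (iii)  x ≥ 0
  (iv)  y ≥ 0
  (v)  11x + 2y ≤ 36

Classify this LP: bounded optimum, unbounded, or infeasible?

Corner points and P = -6x - 8y:
  (0, 0) → P = 0
  (0, 18) → P = -144
  (36/11, 0) → P = -216/11
The feasible region has finitely many vertices and no improving ray; the minimum is -144 at (0, 18).

bounded optimum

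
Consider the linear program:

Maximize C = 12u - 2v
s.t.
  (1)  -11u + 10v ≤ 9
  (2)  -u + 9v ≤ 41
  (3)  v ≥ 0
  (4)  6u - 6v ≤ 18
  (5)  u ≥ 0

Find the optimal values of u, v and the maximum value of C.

Feasible corners and C = 12u - 2v:
  (329/89, 442/89) → C = 3064/89
  (0, 9/10) → C = -9/5
  (17/2, 11/2) → C = 91
  (3, 0) → C = 36
  (0, 0) → C = 0

u = 17/2, v = 11/2, maximum C = 91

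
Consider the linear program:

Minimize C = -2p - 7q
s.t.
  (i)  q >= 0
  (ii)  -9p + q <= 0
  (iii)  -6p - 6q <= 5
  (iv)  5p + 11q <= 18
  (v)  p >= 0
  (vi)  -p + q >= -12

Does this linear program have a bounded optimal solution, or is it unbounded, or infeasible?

bounded optimum

Corner points and C = -2p - 7q:
  (0, 0) → C = 0
  (18/5, 0) → C = -36/5
  (9/52, 81/52) → C = -45/4
The feasible region has finitely many vertices and no improving ray; the minimum is -45/4 at (9/52, 81/52).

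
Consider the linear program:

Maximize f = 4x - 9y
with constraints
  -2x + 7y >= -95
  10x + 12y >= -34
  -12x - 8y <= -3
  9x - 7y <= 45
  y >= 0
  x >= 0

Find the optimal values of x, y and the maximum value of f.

The feasible region is unbounded (it extends along (0, 1), (7, 9)), but f strictly decreases along every unbounded feasible direction, so there is no improving ray and the maximum is attained at a vertex.

x = 5, y = 0, maximum f = 20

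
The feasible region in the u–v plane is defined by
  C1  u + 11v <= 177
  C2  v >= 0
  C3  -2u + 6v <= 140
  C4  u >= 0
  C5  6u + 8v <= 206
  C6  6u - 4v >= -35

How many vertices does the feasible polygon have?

5

Intersecting each pair of boundary lines and keeping only the points that satisfy every inequality leaves:
  (425/29, 428/29)
  (323/70, 1097/70)
  (0, 0)
  (103/3, 0)
  (0, 35/4)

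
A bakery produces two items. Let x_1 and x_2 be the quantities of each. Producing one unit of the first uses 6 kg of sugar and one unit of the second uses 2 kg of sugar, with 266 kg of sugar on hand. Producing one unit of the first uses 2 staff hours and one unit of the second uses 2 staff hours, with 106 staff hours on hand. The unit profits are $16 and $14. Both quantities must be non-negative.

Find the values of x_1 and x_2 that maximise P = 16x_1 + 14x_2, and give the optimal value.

Corner points and P = 16x_1 + 14x_2:
  (0, 0) → P = 0
  (0, 53) → P = 742
  (133/3, 0) → P = 2128/3
  (40, 13) → P = 822

x_1 = 40, x_2 = 13, maximum P = 822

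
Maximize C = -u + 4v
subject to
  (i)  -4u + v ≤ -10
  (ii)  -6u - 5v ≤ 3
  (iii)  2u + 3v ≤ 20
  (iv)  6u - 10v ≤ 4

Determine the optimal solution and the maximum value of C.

Extreme points and C = -u + 4v:
  (25/7, 30/7) → C = 95/7
  (48/17, 22/17) → C = 40/17
  (106/19, 56/19) → C = 118/19

u = 25/7, v = 30/7, maximum C = 95/7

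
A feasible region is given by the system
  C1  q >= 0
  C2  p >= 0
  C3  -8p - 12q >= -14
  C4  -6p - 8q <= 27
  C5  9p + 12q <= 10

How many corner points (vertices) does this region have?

Pairwise boundary intersections that survive every other constraint:
  (0, 0)
  (10/9, 0)
  (0, 5/6)

3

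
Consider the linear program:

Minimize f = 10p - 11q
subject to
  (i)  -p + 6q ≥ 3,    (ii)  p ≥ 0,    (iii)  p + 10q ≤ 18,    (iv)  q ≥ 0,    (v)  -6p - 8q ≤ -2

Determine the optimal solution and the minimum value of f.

p = 0, q = 9/5, minimum f = -99/5

Corner points and f = 10p - 11q:
  (0, 1/2) → f = -11/2
  (39/8, 21/16) → f = 549/16
  (0, 9/5) → f = -99/5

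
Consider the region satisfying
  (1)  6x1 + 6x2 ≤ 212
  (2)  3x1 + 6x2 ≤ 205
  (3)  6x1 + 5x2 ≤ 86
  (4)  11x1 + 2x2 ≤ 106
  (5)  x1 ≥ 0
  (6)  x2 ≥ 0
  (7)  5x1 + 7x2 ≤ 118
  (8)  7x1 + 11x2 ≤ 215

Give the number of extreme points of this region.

5

Of the 28 pairwise boundary intersections, those satisfying every inequality are:
  (358/43, 310/43)
  (12/17, 278/17)
  (106/11, 0)
  (0, 0)
  (0, 118/7)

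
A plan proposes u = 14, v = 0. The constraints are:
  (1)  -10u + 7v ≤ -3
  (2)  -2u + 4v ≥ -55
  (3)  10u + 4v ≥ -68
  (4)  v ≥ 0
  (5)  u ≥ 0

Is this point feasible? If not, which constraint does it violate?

(1): -140 ≤ -3 ✓
(2): -28 ≥ -55 ✓
(3): 140 ≥ -68 ✓
(4): 0 ≥ 0 ✓
(5): 14 ≥ 0 ✓

feasible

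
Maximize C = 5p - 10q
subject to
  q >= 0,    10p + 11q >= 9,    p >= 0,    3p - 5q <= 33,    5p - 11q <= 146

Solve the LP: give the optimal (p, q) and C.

The feasible region is unbounded (it extends along (0, 1), (5, 3)), but C strictly decreases along every unbounded feasible direction, so there is no improving ray and the maximum is attained at a vertex.

p = 11, q = 0, maximum C = 55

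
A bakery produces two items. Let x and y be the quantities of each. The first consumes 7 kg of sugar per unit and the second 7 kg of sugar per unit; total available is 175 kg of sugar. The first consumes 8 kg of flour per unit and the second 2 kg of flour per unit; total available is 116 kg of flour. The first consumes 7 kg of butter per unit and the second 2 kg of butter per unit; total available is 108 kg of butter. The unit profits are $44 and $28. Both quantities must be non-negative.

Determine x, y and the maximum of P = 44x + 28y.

Corner points and P = 44x + 28y:
  (0, 0) → P = 0
  (0, 25) → P = 700
  (29/2, 0) → P = 638
  (11, 14) → P = 876

x = 11, y = 14, maximum P = 876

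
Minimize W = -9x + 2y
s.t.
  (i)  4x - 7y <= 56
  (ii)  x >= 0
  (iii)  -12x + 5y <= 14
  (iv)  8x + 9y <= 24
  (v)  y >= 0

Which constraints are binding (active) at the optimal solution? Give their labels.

(iv) and (v)

Feasible corners and W = -9x + 2y:
  (0, 8/3) → W = 16/3
  (0, 0) → W = 0
  (3, 0) → W = -27

The minimum is at (3, 0). Substituting into each constraint, equality holds for (iv) and (v); the remaining constraints have slack.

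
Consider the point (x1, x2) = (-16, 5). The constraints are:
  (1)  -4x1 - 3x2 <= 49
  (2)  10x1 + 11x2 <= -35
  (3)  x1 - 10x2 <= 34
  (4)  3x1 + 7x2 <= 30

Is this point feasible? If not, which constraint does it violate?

feasible

(1): 49 ≤ 49 ✓
(2): -105 ≤ -35 ✓
(3): -66 ≤ 34 ✓
(4): -13 ≤ 30 ✓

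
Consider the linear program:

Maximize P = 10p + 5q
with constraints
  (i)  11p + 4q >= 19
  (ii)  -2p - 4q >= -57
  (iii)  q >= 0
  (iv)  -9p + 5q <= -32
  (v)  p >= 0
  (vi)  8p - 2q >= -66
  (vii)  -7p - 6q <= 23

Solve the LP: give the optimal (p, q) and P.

p = 57/2, q = 0, maximum P = 285

Feasible corners and P = 10p + 5q:
  (57/2, 0) → P = 285
  (413/46, 449/46) → P = 6375/46
  (32/9, 0) → P = 320/9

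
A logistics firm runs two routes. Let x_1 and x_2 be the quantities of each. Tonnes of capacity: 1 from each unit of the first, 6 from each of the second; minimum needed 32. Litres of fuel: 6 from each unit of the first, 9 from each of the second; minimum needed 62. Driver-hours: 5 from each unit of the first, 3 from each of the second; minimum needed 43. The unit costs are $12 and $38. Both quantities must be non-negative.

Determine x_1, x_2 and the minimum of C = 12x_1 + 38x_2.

x_1 = 6, x_2 = 13/3, minimum C = 710/3

Vertices and C = 12x_1 + 38x_2:
  (0, 43/3) → C = 1634/3
  (32, 0) → C = 384
  (6, 13/3) → C = 710/3
The feasible region is unbounded (it extends along (0, 1), (1, 0)), but C strictly increases along every unbounded feasible direction, so there is no improving ray and the minimum is attained at a vertex.

The binding constraints are x_1 + 6x_2 = 32 and 5x_1 + 3x_2 = 43.
Solving simultaneously gives x_1 = 6, x_2 = 13/3.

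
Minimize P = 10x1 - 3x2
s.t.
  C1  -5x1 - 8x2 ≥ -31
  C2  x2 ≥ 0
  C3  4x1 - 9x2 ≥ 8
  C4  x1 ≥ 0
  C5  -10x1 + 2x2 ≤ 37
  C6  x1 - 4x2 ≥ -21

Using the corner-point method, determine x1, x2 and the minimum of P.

Extreme points and P = 10x1 - 3x2:
  (31/5, 0) → P = 62
  (49/11, 12/11) → P = 454/11
  (2, 0) → P = 20

The optimum lies where x2 = 0 and 4x1 - 9x2 = 8.
Solving simultaneously gives x1 = 2, x2 = 0.

x1 = 2, x2 = 0, minimum P = 20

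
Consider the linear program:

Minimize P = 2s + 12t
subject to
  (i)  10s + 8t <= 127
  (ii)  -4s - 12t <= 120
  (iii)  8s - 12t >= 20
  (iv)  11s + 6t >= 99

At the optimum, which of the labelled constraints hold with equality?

Vertices and P = 2s + 12t:
  (621/22, -427/22) → P = -1941/11
  (421/46, 102/23) → P = 1645/23
  (53/3, -143/9) → P = -466/3
  (109/15, 143/45) → P = 158/3

The minimum is at (621/22, -427/22). Substituting into each constraint, equality holds for (i) and (ii); the remaining constraints have slack.

(i) and (ii)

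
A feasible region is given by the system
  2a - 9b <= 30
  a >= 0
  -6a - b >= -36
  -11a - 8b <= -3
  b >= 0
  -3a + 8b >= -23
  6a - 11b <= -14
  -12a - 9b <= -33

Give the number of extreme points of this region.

Pairwise boundary intersections that survive every other constraint:
  (0, 36)
  (0, 11/3)
  (191/36, 25/6)
  (79/62, 61/31)

4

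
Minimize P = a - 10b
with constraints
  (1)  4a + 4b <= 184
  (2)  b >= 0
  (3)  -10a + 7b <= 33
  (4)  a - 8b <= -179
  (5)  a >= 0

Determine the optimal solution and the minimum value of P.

a = 17, b = 29, minimum P = -273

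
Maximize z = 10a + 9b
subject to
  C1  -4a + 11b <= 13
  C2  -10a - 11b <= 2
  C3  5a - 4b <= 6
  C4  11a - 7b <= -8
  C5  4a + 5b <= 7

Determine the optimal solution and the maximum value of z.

a = 1/31, b = 37/31, maximum z = 343/31

Corner points and z = 10a + 9b:
  (-15/14, 61/77) → z = -276/77
  (1/31, 37/31) → z = 343/31
  (-102/191, 58/191) → z = -498/191

The optimum lies where -4a + 11b = 13 and 11a - 7b = -8.
Solving simultaneously gives a = 1/31, b = 37/31.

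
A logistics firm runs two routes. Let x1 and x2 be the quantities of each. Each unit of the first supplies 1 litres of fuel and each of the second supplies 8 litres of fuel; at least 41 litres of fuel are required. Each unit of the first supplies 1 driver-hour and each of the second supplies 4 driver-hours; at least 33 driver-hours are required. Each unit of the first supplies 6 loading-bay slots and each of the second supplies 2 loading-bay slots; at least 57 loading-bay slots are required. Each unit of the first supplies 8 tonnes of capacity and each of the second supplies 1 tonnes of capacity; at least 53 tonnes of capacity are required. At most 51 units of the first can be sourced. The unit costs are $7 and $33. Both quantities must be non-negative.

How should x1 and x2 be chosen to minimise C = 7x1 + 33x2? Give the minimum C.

Corner points and C = 7x1 + 33x2:
  (0, 53) → C = 1749
  (41, 0) → C = 287
  (51, 0) → C = 357
  (25, 2) → C = 241
  (81/11, 141/22) → C = 5787/22
  (49/10, 69/5) → C = 4897/10
The feasible region is unbounded (it extends along (0, 1)), but C strictly increases along every unbounded feasible direction, so there is no improving ray and the minimum is attained at a vertex.

The optimum lies where x1 + 8x2 = 41 and x1 + 4x2 = 33.
Solving simultaneously gives x1 = 25, x2 = 2.

x1 = 25, x2 = 2, minimum C = 241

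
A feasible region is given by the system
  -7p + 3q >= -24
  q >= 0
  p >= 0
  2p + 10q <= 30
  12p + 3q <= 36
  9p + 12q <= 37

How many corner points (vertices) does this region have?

5

Pairwise boundary intersections that survive every other constraint:
  (0, 0)
  (3, 0)
  (0, 3)
  (5/33, 98/33)
  (107/39, 40/39)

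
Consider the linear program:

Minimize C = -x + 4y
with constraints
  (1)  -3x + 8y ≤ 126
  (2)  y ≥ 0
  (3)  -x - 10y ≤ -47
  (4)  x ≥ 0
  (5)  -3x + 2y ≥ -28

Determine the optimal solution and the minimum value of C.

x = 187/16, y = 113/32, minimum C = 39/16

At the optimal vertex, -x - 10y = -47 and -3x + 2y = -28.
Solving simultaneously gives x = 187/16, y = 113/32.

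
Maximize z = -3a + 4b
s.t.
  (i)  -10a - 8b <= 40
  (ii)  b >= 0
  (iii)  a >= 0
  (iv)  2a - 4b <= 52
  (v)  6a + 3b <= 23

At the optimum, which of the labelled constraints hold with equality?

(iii) and (v)

Corner points and z = -3a + 4b:
  (0, 0) → z = 0
  (23/6, 0) → z = -23/2
  (0, 23/3) → z = 92/3

The maximum is at (0, 23/3). Substituting into each constraint, equality holds for (iii) and (v); the remaining constraints have slack.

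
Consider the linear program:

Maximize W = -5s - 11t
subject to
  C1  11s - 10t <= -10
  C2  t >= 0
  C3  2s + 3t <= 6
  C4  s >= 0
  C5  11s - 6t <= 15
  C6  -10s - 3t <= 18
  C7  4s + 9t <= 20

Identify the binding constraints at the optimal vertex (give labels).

Vertices and W = -5s - 11t:
  (30/53, 86/53) → W = -1096/53
  (0, 1) → W = -11
  (0, 2) → W = -22

The maximum is at (0, 1). Substituting into each constraint, equality holds for C1 and C4; the remaining constraints have slack.

C1 and C4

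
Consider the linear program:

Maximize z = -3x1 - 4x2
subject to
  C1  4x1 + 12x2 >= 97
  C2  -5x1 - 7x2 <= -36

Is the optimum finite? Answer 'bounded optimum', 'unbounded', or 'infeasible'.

From the feasible point (-247/32, 341/32), moving in the direction (-7, 5) keeps every constraint satisfied while z increases without bound.

unbounded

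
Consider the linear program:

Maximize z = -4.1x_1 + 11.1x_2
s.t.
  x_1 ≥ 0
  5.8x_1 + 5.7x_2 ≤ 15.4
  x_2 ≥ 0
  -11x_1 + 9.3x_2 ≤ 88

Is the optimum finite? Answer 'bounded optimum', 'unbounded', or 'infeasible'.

bounded optimum

Extreme points and z = -4.1x_1 + 11.1x_2:
  (0, 154/57) → z = 2849/95
  (0, 0) → z = 0
  (77/29, 0) → z = -3157/290
The feasible region has finitely many vertices and no improving ray; the maximum is 2849/95 at (0, 154/57).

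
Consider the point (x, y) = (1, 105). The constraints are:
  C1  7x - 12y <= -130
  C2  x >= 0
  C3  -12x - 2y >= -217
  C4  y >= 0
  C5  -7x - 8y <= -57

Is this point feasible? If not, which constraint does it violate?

not feasible — violates C3

Constraint C3: -12x - 2y = -222, which is not ≥ -217. All other constraints are satisfied.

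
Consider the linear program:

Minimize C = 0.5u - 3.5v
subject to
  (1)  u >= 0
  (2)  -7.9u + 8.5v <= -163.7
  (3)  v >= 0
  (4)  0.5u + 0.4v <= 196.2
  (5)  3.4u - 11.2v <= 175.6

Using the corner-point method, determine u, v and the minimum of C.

u = 9122/39, v = 7727/39, minimum C = -1153/2

The binding constraints are -7.9u + 8.5v = -163.7 and 0.5u + 0.4v = 196.2.
Solving simultaneously gives u = 9122/39, v = 7727/39.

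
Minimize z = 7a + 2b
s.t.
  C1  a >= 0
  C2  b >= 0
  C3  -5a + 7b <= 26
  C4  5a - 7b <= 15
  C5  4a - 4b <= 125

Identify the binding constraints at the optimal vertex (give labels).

Vertices and z = 7a + 2b:
  (0, 0) → z = 0
  (0, 26/7) → z = 52/7
  (3, 0) → z = 21
  (979/8, 729/8) → z = 8311/8
  (815/8, 565/8) → z = 6835/8

The minimum is at (0, 0). Substituting into each constraint, equality holds for C1 and C2; the remaining constraints have slack.

C1 and C2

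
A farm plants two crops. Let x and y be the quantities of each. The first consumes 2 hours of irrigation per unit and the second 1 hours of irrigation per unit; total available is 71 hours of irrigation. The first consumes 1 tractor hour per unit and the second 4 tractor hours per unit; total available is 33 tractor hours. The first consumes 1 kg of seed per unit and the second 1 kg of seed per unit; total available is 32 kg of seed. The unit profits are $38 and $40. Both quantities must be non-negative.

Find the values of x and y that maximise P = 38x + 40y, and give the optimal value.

x = 95/3, y = 1/3, maximum P = 3650/3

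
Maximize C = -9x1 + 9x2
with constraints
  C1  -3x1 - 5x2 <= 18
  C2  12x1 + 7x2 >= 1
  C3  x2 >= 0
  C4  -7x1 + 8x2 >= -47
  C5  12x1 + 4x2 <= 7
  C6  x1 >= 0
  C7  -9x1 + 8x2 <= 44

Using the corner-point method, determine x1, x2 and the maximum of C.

Feasible corners and C = -9x1 + 9x2:
  (1/12, 0) → C = -3/4
  (0, 1/7) → C = 9/7
  (7/12, 0) → C = -21/4
  (0, 7/4) → C = 63/4

x1 = 0, x2 = 7/4, maximum C = 63/4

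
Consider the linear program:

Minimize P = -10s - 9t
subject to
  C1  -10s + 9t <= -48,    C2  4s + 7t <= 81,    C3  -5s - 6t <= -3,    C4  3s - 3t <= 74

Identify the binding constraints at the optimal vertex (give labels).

Extreme points and P = -10s - 9t:
  (1065/106, 309/53) → P = -8106/53
  (3, -2) → P = -12
  (761/33, -53/33) → P = -7133/33
  (151/11, -361/33) → P = -427/11

The minimum is at (761/33, -53/33). Substituting into each constraint, equality holds for C2 and C4; the remaining constraints have slack.

C2 and C4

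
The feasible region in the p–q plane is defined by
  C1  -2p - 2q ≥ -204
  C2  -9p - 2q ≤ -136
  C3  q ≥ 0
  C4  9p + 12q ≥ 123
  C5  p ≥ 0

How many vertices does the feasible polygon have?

The feasible vertices (each the meet of two boundaries and inside every other half-plane) are:
  (102, 0)
  (0, 102)
  (136/9, 0)
  (0, 68)

4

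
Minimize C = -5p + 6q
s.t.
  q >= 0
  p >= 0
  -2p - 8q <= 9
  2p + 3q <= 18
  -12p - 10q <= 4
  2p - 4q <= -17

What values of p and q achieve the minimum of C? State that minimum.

p = 3/2, q = 5, minimum C = 45/2

Feasible corners and C = -5p + 6q:
  (0, 6) → C = 36
  (0, 17/4) → C = 51/2
  (3/2, 5) → C = 45/2

At the optimal vertex, 2p + 3q = 18 and 2p - 4q = -17.
Solving simultaneously gives p = 3/2, q = 5.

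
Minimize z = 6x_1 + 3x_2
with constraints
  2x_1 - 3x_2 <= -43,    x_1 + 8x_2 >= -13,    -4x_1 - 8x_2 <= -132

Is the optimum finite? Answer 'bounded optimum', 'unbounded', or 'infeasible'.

unbounded

From the feasible point (13/7, 109/7), moving in the direction (-8, 4) keeps every constraint satisfied while z decreases without bound.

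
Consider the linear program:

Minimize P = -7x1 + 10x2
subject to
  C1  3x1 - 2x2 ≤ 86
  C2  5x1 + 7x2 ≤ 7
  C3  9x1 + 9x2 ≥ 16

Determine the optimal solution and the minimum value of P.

x1 = 806/45, x2 = -242/15, minimum P = -12902/45

Extreme points and P = -7x1 + 10x2:
  (616/31, -409/31) → P = -8402/31
  (806/45, -242/15) → P = -12902/45
  (49/18, -17/18) → P = -57/2

The optimum lies where 3x1 - 2x2 = 86 and 9x1 + 9x2 = 16.
Solving simultaneously gives x1 = 806/45, x2 = -242/15.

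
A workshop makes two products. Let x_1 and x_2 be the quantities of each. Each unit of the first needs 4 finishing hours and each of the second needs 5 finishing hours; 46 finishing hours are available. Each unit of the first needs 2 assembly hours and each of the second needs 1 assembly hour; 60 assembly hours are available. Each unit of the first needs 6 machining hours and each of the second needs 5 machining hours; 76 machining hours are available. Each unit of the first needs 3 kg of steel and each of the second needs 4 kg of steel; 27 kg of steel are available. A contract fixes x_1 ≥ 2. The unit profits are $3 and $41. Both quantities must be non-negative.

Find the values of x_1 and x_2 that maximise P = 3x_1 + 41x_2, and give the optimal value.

x_1 = 2, x_2 = 21/4, maximum P = 885/4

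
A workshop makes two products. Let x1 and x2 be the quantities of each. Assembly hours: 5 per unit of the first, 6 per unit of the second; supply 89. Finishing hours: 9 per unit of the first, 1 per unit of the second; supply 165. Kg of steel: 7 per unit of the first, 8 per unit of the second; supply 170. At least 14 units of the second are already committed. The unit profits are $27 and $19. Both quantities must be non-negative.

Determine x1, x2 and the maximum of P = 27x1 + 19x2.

Extreme points and P = 27x1 + 19x2:
  (0, 89/6) → P = 1691/6
  (0, 14) → P = 266
  (1, 14) → P = 293

The binding constraints are 5x1 + 6x2 = 89 and x2 = 14.
Solving simultaneously gives x1 = 1, x2 = 14.

x1 = 1, x2 = 14, maximum P = 293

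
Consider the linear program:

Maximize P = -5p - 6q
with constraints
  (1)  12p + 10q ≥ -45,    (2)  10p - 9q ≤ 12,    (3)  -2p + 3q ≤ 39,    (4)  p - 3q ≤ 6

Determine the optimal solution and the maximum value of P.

Feasible corners and P = -5p - 6q:
  (-75/8, 27/4) → P = 51/8
  (-75/46, -117/46) → P = 1077/46
  (129/4, 69/2) → P = -1473/4
  (-6/7, -16/7) → P = 18

p = -75/46, q = -117/46, maximum P = 1077/46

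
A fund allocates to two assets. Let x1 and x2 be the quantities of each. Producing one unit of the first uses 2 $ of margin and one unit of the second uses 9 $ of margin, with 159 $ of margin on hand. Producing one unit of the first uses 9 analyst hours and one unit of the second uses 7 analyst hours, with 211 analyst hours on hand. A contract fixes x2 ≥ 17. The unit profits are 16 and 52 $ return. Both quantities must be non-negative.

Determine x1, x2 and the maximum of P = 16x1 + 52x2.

x1 = 3, x2 = 17, maximum P = 932

Corner points and P = 16x1 + 52x2:
  (0, 53/3) → P = 2756/3
  (0, 17) → P = 884
  (3, 17) → P = 932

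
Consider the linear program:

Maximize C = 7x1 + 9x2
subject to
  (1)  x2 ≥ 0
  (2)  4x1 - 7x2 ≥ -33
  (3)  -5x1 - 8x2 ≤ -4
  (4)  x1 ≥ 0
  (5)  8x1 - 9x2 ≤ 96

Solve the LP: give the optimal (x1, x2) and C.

x1 = 969/20, x2 = 162/5, maximum C = 2523/4

Vertices and C = 7x1 + 9x2:
  (4/5, 0) → C = 28/5
  (12, 0) → C = 84
  (0, 33/7) → C = 297/7
  (969/20, 162/5) → C = 2523/4
  (0, 1/2) → C = 9/2

At the optimal vertex, 4x1 - 7x2 = -33 and 8x1 - 9x2 = 96.
Solving simultaneously gives x1 = 969/20, x2 = 162/5.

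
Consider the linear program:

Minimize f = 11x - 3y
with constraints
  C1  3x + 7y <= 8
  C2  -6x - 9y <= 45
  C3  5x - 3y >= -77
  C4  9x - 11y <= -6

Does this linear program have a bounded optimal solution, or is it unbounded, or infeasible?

bounded optimum

Vertices and f = 11x - 3y:
  (-515/44, 271/44) → f = -3239/22
  (23/48, 15/16) → f = 59/24
  (-92/7, 79/21) → f = -1091/7
  (-183/49, -123/49) → f = -1644/49
The feasible region has finitely many vertices and no improving ray; the minimum is -1091/7 at (-92/7, 79/21).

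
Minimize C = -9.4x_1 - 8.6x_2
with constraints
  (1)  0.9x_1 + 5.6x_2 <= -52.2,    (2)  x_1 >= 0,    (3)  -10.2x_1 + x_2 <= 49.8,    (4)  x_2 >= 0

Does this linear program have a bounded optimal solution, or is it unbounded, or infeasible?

infeasible

The boundaries 0.9x_1 + 5.6x_2 = -52.2 and x_1 = 0 meet at (0, -261/28), but that point violates x_2 ≥ 0. Every candidate vertex is excluded by some other constraint, so the feasible region is empty.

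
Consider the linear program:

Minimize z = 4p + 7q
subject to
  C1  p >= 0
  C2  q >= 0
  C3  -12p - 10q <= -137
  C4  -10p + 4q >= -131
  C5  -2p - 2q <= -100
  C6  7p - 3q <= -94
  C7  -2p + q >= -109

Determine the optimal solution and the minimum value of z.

p = 28/5, q = 222/5, minimum z = 1666/5

Vertices and z = 4p + 7q:
  (0, 50) → z = 350
  (769/2, 1857/2) → z = 16075/2
  (28/5, 222/5) → z = 1666/5
The feasible region is unbounded (it extends along (0, 1), (2, 5)), but z strictly increases along every unbounded feasible direction, so there is no improving ray and the minimum is attained at a vertex.

The optimum lies where -2p - 2q = -100 and 7p - 3q = -94.
Solving simultaneously gives p = 28/5, q = 222/5.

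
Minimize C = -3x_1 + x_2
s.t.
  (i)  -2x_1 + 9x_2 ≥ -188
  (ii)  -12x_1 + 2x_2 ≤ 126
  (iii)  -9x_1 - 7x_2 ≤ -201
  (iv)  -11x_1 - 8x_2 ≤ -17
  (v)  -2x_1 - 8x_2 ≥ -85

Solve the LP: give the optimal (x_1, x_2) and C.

Corner points and C = -3x_1 + x_2:
  (625/19, -258/19) → C = -2133/19
  (2269/34, -103/17) → C = -7013/34
  (1013/58, 363/58) → C = -1338/29

The binding constraints are -2x_1 + 9x_2 = -188 and -2x_1 - 8x_2 = -85.
Solving simultaneously gives x_1 = 2269/34, x_2 = -103/17.

x_1 = 2269/34, x_2 = -103/17, minimum C = -7013/34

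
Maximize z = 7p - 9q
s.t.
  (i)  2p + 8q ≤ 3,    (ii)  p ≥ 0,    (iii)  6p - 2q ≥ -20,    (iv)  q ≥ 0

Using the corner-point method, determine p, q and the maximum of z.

Vertices and z = 7p - 9q:
  (0, 3/8) → z = -27/8
  (3/2, 0) → z = 21/2
  (0, 0) → z = 0

The binding constraints are 2p + 8q = 3 and q = 0.
Solving simultaneously gives p = 3/2, q = 0.

p = 3/2, q = 0, maximum z = 21/2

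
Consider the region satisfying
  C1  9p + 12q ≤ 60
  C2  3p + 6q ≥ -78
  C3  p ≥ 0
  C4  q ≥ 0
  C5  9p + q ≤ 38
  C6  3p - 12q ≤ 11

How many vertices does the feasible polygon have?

5

Intersecting each pair of boundary lines and keeping only the points that satisfy every inequality leaves:
  (0, 5)
  (4, 2)
  (0, 0)
  (11/3, 0)
  (467/111, 5/37)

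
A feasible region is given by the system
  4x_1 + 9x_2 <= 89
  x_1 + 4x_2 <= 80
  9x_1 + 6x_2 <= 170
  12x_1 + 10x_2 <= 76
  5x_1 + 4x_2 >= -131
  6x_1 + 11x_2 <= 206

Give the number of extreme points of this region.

5

Of the 15 pairwise boundary intersections, those satisfying every inequality are:
  (-52, 33)
  (-103/34, 191/17)
  (-211/4, 531/16)
  (622/9, -226/3)
  (733/3, -2029/6)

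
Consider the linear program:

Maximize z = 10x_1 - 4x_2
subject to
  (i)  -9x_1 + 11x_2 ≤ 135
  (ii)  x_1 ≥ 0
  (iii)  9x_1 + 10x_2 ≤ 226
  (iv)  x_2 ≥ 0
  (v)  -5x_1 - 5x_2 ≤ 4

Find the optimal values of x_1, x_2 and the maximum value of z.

Vertices and z = 10x_1 - 4x_2:
  (0, 135/11) → z = -540/11
  (1136/189, 361/21) → z = -1636/189
  (0, 0) → z = 0
  (226/9, 0) → z = 2260/9

The binding constraints are 9x_1 + 10x_2 = 226 and x_2 = 0.
Solving simultaneously gives x_1 = 226/9, x_2 = 0.

x_1 = 226/9, x_2 = 0, maximum z = 2260/9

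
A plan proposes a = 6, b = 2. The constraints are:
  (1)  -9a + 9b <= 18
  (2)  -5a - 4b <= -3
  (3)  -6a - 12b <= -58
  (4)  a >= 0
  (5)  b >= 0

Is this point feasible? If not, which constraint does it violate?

feasible

(1): -36 ≤ 18 ✓
(2): -38 ≤ -3 ✓
(3): -60 ≤ -58 ✓
(4): 6 ≥ 0 ✓
(5): 2 ≥ 0 ✓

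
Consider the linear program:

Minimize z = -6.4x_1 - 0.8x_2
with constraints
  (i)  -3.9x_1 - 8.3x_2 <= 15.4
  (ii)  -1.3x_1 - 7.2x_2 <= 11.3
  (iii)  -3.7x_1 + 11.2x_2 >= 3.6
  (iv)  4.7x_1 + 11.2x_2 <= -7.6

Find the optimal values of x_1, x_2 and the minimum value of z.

At the optimal vertex, -3.7x_1 + 11.2x_2 = 3.6 and 4.7x_1 + 11.2x_2 = -7.6.
Solving simultaneously gives x_1 = -4/3, x_2 = -5/42.

x_1 = -4/3, x_2 = -5/42, minimum z = 302/35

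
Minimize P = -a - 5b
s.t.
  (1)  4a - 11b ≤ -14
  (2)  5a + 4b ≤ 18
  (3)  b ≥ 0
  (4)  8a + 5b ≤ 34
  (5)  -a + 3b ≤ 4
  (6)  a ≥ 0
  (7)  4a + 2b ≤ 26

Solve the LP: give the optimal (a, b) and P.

Feasible corners and P = -a - 5b:
  (2, 2) → P = -12
  (0, 14/11) → P = -70/11
  (0, 4/3) → P = -20/3

The binding constraints are 4a - 11b = -14 and 5a + 4b = 18.
Solving simultaneously gives a = 2, b = 2.

a = 2, b = 2, minimum P = -12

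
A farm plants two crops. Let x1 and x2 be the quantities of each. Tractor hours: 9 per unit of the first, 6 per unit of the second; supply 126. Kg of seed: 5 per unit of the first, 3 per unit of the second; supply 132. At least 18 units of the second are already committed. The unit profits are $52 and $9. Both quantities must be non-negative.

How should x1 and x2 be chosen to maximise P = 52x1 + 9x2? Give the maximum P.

x1 = 2, x2 = 18, maximum P = 266

Corner points and P = 52x1 + 9x2:
  (0, 21) → P = 189
  (0, 18) → P = 162
  (2, 18) → P = 266

At the optimal vertex, 9x1 + 6x2 = 126 and x2 = 18.
Solving simultaneously gives x1 = 2, x2 = 18.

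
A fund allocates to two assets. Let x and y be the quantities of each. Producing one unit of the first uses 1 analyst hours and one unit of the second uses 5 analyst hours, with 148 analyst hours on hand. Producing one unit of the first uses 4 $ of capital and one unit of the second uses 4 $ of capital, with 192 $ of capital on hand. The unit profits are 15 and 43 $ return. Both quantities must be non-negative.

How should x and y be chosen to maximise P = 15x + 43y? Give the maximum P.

x = 23, y = 25, maximum P = 1420

Feasible corners and P = 15x + 43y:
  (0, 0) → P = 0
  (0, 148/5) → P = 6364/5
  (48, 0) → P = 720
  (23, 25) → P = 1420

At the optimal vertex, x + 5y = 148 and 4x + 4y = 192.
Solving simultaneously gives x = 23, y = 25.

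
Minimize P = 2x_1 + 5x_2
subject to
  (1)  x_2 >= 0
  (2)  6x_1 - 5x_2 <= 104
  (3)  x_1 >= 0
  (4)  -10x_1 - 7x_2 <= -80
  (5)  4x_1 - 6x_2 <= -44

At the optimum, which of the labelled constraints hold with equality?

Corner points and P = 2x_1 + 5x_2:
  (211/4, 85/2) → P = 318
  (0, 80/7) → P = 400/7
  (43/22, 95/11) → P = 518/11
The feasible region is unbounded (it extends along (0, 1), (5, 6)), but P strictly increases along every unbounded feasible direction, so there is no improving ray and the minimum is attained at a vertex.

The minimum is at (43/22, 95/11). Substituting into each constraint, equality holds for (4) and (5); the remaining constraints have slack.

(4) and (5)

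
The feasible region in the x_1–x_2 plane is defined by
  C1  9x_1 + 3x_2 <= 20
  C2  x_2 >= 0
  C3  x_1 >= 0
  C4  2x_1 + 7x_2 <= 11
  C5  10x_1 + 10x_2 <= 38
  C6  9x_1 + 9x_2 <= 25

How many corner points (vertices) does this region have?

Intersecting each pair of boundary lines and keeping only the points that satisfy every inequality leaves:
  (20/9, 0)
  (35/18, 5/6)
  (0, 0)
  (0, 11/7)
  (76/45, 49/45)

5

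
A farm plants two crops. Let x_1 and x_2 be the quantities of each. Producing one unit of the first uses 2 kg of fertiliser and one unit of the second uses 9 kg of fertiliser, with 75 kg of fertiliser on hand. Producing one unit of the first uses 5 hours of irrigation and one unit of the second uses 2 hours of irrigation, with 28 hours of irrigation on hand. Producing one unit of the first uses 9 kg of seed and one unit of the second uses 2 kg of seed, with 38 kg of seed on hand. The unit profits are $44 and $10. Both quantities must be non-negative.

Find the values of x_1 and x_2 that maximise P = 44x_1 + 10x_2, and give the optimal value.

Corner points and P = 44x_1 + 10x_2:
  (0, 0) → P = 0
  (0, 25/3) → P = 250/3
  (38/9, 0) → P = 1672/9
  (102/41, 319/41) → P = 7678/41
  (5/2, 31/4) → P = 375/2

x_1 = 5/2, x_2 = 31/4, maximum P = 375/2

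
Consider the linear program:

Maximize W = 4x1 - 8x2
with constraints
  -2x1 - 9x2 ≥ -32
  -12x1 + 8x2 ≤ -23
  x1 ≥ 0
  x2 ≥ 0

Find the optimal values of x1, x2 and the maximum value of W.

x1 = 16, x2 = 0, maximum W = 64

Vertices and W = 4x1 - 8x2:
  (463/124, 169/62) → W = -213/31
  (16, 0) → W = 64
  (23/12, 0) → W = 23/3

The binding constraints are -2x1 - 9x2 = -32 and x2 = 0.
Solving simultaneously gives x1 = 16, x2 = 0.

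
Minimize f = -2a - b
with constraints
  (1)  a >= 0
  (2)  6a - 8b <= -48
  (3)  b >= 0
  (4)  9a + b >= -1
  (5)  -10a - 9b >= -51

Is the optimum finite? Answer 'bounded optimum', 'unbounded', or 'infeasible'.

The boundaries a = 0 and 6a - 8b = -48 meet at (0, 6), but that point violates -10a - 9b ≥ -51. Every candidate vertex is excluded by some other constraint, so the feasible region is empty.

infeasible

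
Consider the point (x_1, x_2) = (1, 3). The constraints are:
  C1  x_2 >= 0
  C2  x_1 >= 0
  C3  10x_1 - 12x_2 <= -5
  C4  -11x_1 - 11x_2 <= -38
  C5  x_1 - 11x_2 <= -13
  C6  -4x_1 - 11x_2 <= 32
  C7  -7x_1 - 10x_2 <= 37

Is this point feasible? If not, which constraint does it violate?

C1: 3 ≥ 0 ✓
C2: 1 ≥ 0 ✓
C3: -26 ≤ -5 ✓
C4: -44 ≤ -38 ✓
C5: -32 ≤ -13 ✓
C6: -37 ≤ 32 ✓
C7: -37 ≤ 37 ✓

feasible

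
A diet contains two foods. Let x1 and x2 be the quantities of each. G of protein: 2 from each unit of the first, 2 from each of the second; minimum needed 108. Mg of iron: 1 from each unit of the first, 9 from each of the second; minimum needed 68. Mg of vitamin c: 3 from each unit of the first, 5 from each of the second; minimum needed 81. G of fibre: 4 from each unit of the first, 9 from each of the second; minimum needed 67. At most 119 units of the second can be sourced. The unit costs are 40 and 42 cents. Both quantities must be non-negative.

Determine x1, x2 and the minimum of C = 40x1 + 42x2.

Vertices and C = 40x1 + 42x2:
  (0, 54) → C = 2268
  (0, 119) → C = 4998
  (68, 0) → C = 2720
  (209/4, 7/4) → C = 4327/2
The feasible region is unbounded (it extends along (1, 0)), but C strictly increases along every unbounded feasible direction, so there is no improving ray and the minimum is attained at a vertex.

The optimum lies where 2x1 + 2x2 = 108 and x1 + 9x2 = 68.
Solving simultaneously gives x1 = 209/4, x2 = 7/4.

x1 = 209/4, x2 = 7/4, minimum C = 4327/2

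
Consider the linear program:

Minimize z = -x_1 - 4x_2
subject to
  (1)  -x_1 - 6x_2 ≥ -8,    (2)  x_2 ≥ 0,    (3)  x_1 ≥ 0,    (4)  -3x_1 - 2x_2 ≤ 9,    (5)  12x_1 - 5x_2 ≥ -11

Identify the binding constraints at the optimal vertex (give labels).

Feasible corners and z = -x_1 - 4x_2:
  (8, 0) → z = -8
  (0, 4/3) → z = -16/3
  (0, 0) → z = 0

The minimum is at (8, 0). Substituting into each constraint, equality holds for (1) and (2); the remaining constraints have slack.

(1) and (2)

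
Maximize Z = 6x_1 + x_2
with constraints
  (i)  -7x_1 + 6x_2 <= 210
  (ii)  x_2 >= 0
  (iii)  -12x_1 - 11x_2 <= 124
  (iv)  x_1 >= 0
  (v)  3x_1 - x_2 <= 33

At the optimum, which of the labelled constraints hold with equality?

(i) and (v)

Vertices and Z = 6x_1 + x_2:
  (0, 35) → Z = 35
  (408/11, 861/11) → Z = 3309/11
  (0, 0) → Z = 0
  (11, 0) → Z = 66

The maximum is at (408/11, 861/11). Substituting into each constraint, equality holds for (i) and (v); the remaining constraints have slack.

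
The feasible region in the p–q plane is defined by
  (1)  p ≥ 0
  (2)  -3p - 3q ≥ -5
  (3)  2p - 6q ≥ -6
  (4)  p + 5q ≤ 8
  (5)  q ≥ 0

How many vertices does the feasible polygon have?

Intersecting each pair of boundary lines and keeping only the points that satisfy every inequality leaves:
  (0, 1)
  (0, 0)
  (1/2, 7/6)
  (5/3, 0)

4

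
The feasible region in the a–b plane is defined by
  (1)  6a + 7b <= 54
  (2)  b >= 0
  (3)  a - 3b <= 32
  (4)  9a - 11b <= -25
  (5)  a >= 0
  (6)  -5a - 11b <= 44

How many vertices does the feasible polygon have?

3

Of the 15 pairwise boundary intersections, those satisfying every inequality are:
  (419/129, 212/43)
  (0, 54/7)
  (0, 25/11)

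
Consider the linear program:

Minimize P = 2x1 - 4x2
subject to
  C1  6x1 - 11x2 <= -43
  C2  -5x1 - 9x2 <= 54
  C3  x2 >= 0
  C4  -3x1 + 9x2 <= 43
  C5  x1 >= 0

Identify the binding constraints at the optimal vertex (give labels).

Vertices and P = 2x1 - 4x2:
  (86/21, 43/7) → P = -344/21
  (0, 43/11) → P = -172/11
  (0, 43/9) → P = -172/9

The minimum is at (0, 43/9). Substituting into each constraint, equality holds for C4 and C5; the remaining constraints have slack.

C4 and C5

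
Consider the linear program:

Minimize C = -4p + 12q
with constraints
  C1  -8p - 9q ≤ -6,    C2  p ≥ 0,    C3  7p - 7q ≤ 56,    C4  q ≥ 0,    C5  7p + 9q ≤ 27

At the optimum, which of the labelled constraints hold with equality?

C4 and C5

Vertices and C = -4p + 12q:
  (0, 2/3) → C = 8
  (3/4, 0) → C = -3
  (0, 3) → C = 36
  (27/7, 0) → C = -108/7

The minimum is at (27/7, 0). Substituting into each constraint, equality holds for C4 and C5; the remaining constraints have slack.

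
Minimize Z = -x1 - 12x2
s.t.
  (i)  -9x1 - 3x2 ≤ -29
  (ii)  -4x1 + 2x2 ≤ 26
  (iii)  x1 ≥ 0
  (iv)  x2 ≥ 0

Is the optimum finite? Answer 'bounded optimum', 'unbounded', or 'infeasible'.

unbounded

From the feasible point (0, 29/3), moving in the direction (2, 4) keeps every constraint satisfied while Z decreases without bound.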